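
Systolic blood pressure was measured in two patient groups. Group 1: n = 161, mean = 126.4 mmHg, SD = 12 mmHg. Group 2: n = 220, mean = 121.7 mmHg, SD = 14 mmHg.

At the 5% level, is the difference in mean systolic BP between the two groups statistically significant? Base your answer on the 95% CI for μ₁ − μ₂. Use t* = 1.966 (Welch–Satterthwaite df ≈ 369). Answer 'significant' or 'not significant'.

Standard errors of each mean: 12/√161 = 0.9457 and 14/√220 = 0.9439.
SE(x̄₁ − x̄₂) = √(0.9457² + 0.9439²) = 1.3361 for independent samples with unequal variances.
With t* = 1.966, the margin is 1.966 × 1.3361 = 2.6268.
x̄₁ − x̄₂ = 126.4 − 121.7 = 4.7000; the interval is 4.7000 ± 2.6268 = (2.0732, 7.3268).
The interval (2.0732, 7.3268) does not contain 0, so the difference is significant.

significant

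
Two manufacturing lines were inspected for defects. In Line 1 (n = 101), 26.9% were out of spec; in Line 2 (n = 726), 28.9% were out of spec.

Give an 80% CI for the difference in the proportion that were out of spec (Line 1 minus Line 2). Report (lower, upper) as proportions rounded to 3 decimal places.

The two standard errors are √(0.2690×0.7310/101) = 0.04412 and √(0.2890×0.7110/726) = 0.01682.
Because the samples are independent, SE_diff = √(0.04412² + 0.01682²) = 0.04722.
Using z* = 1.282 for 80%, ME = 1.282 × 0.04722 = 0.06054.
p̂₁ − p̂₂ = -0.0200; interval -0.0200 ± 0.06054 gives (-0.081, 0.041).

(-0.081, 0.041)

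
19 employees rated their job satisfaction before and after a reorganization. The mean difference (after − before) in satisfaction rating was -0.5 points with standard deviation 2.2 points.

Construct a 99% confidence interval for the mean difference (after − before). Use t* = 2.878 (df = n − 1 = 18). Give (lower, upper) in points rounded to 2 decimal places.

This is a matched-pairs design, so SE = s_d/√n = 2.2/√19 = 0.5047.
Margin = 2.878 × 0.5047 = 1.4525; the interval is -0.5 ± 1.4525 = (-1.95, 0.95).

(-1.95, 0.95)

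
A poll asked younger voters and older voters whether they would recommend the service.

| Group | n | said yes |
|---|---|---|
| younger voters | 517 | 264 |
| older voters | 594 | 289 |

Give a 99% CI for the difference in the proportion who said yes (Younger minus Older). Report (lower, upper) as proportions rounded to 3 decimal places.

First, p̂₁ = 264/517 = 0.5106; p̂₂ = 289/594 = 0.4865.
The two standard errors are √(0.5106×0.4894/517) = 0.02199 and √(0.4865×0.5135/594) = 0.02051.
Because the samples are independent, SE_diff = √(0.02199² + 0.02051²) = 0.03007.
Using z* = 2.576 for 99%, ME = 2.576 × 0.03007 = 0.07746.
p̂₁ − p̂₂ = 0.0241; interval 0.0241 ± 0.07746 gives (-0.053, 0.102).

(-0.053, 0.102)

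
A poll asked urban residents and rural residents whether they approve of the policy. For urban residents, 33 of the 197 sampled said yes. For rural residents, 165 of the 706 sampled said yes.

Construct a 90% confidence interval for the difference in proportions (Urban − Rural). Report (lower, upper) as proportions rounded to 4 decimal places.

(-0.1172, -0.0152)

First, p̂₁ = 33/197 = 0.1675; p̂₂ = 165/706 = 0.2337.
The two standard errors are √(0.1675×0.8325/197) = 0.02661 and √(0.2337×0.7663/706) = 0.01593.
Because the samples are independent, SE_diff = √(0.02661² + 0.01593²) = 0.03101.
Using z* = 1.645 for 90%, ME = 1.645 × 0.03101 = 0.05101.
p̂₁ − p̂₂ = -0.0662; interval -0.0662 ± 0.05101 gives (-0.1172, -0.0152).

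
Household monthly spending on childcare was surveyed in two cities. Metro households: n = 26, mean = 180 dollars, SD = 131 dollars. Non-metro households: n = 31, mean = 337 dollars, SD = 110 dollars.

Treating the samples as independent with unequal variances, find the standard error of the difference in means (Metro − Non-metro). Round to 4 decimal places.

32.4093

Standard errors of each mean: 131/√26 = 25.6912 and 110/√31 = 19.7566.
SE(x̄₁ − x̄₂) = √(25.6912² + 19.7566²) = 32.4093 for independent samples with unequal variances.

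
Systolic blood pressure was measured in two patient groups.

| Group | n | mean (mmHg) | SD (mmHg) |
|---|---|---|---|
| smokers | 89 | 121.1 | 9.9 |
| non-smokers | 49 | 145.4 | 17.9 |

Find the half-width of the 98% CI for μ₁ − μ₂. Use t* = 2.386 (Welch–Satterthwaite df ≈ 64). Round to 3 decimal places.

Standard errors of each mean: 9.9/√89 = 1.0494 and 17.9/√49 = 2.5571.
SE(x̄₁ − x̄₂) = √(1.0494² + 2.5571²) = 2.7641 for independent samples with unequal variances.
With t* = 2.386, the margin is 2.386 × 2.7641 = 6.5951.

6.595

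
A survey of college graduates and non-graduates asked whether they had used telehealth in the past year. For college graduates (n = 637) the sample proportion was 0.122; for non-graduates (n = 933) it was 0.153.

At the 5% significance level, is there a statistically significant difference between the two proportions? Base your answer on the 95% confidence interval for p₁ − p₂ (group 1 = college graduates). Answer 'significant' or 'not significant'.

SE₁ = √(p̂₁(1−p̂₁)/n₁) = √(0.1220·0.8780/637) = 0.01297; SE₂ = √(0.1530·0.8470/933) = 0.01179.
Independent samples: SE of the difference = √(SE₁² + SE₂²) = √(0.0001682209 + 0.0001390041) = 0.01753.
z* for 95% confidence is 1.960, so the margin of error is 1.960 × 0.01753 = 0.03436.
Point estimate p̂₁ − p̂₂ = 0.1220 − 0.1530 = -0.0310.
-0.0310 ± 0.03436 → (-0.06536, 0.00336).
The interval (-0.06536, 0.00336) contains 0, so the difference is not significant.

not significant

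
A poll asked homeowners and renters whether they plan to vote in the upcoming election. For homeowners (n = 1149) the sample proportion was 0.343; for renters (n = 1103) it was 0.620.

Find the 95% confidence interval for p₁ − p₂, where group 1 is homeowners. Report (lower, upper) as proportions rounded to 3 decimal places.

(-0.317, -0.237)

The two standard errors are √(0.3430×0.6570/1149) = 0.01400 and √(0.6200×0.3800/1103) = 0.01462.
Because the samples are independent, SE_diff = √(0.01400² + 0.01462²) = 0.02024.
Using z* = 1.960 for 95%, ME = 1.960 × 0.02024 = 0.03967.
p̂₁ − p̂₂ = -0.2770; interval -0.2770 ± 0.03967 gives (-0.317, -0.237).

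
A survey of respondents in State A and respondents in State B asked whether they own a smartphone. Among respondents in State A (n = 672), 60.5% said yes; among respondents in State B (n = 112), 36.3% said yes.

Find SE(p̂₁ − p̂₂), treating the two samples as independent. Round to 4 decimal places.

Each SE is √(p̂(1−p̂)/n): √(0.6050·0.3950/672) = 0.01886 and √(0.3630·0.6370/112) = 0.04544.
SE(p̂₁ − p̂₂) = √(SE₁² + SE₂²) = √(0.0003556996 + 0.0020647936) = 0.04920, since the two samples are independent.

0.0492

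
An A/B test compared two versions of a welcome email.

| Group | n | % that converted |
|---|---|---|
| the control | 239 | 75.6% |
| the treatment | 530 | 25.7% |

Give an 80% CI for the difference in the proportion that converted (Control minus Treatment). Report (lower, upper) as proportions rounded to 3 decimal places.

(0.456, 0.542)

Each SE is √(p̂(1−p̂)/n): √(0.7560·0.2440/239) = 0.02778 and √(0.2570·0.7430/530) = 0.01898.
SE(p̂₁ − p̂₂) = √(SE₁² + SE₂²) = √(0.0007717284 + 0.0003602404) = 0.03364, since the two samples are independent.
At 80% confidence z* = 1.282; margin = 1.282 × 0.03364 = 0.04313.
The difference is 0.7560 − 0.2570 = 0.4990, so the interval is 0.4990 ± 0.04313 = (0.456, 0.542).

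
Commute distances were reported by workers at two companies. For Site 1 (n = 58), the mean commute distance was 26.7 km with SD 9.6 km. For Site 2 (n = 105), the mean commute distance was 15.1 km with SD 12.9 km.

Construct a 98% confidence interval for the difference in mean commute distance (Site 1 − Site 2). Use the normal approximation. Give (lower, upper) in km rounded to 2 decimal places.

SE₁ = s₁/√n₁ = 9.6/√58 = 1.2605; SE₂ = 12.9/√105 = 1.2589.
Independent samples, unequal variances: SE_diff = √(SE₁² + SE₂²) = √(1.58886025 + 1.58482921) = 1.7815.
z* = 2.326, so margin of error = 2.326 × 1.7815 = 4.1438.
Difference in means = 26.7 − 15.1 = 11.6000.
11.6000 ± 4.1438 → (7.46, 15.74).

(7.46, 15.74)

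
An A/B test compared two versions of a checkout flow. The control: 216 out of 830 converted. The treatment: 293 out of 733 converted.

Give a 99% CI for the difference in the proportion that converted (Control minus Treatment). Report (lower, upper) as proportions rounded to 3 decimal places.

(-0.200, -0.079)

p̂₁ = 216/830 = 0.2602 and p̂₂ = 293/733 = 0.3997.
SE₁ = √(p̂₁(1−p̂₁)/n₁) = √(0.2602·0.7398/830) = 0.01523; SE₂ = √(0.3997·0.6003/733) = 0.01809.
Independent samples: SE of the difference = √(SE₁² + SE₂²) = √(0.0002319529 + 0.0003272481) = 0.02365.
z* for 99% confidence is 2.576, so the margin of error is 2.576 × 0.02365 = 0.06092.
Point estimate p̂₁ − p̂₂ = 0.2602 − 0.3997 = -0.1395.
-0.1395 ± 0.06092 → (-0.200, -0.079).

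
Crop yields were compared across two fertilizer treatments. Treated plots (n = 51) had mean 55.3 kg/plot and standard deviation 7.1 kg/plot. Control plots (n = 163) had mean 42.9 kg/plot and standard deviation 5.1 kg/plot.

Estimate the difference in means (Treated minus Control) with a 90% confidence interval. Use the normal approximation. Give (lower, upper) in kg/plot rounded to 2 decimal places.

Per-group SEs: s₁/√n₁ = 7.1/√51 = 0.9942, s₂/√n₂ = 5.1/√163 = 0.3995.
Unpooled SE of the difference: √(0.98843364 + 0.15960025) = 1.0715.
Margin of error = z* · SE = 1.645 × 1.0715 = 1.7626.
x̄₁ − x̄₂ = 55.3 − 42.9 = 12.4000.
CI: 12.4000 ± 1.7626 = (10.64, 14.16).

(10.64, 14.16)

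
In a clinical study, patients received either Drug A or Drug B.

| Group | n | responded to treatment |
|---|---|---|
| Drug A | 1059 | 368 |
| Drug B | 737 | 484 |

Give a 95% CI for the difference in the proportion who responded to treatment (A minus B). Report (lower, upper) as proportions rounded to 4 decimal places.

First, p̂₁ = 368/1059 = 0.3475; p̂₂ = 484/737 = 0.6567.
The two standard errors are √(0.3475×0.6525/1059) = 0.01463 and √(0.6567×0.3433/737) = 0.01749.
Because the samples are independent, SE_diff = √(0.01463² + 0.01749²) = 0.02280.
Using z* = 1.960 for 95%, ME = 1.960 × 0.02280 = 0.04469.
p̂₁ − p̂₂ = -0.3092; interval -0.3092 ± 0.04469 gives (-0.3539, -0.2645).

(-0.3539, -0.2645)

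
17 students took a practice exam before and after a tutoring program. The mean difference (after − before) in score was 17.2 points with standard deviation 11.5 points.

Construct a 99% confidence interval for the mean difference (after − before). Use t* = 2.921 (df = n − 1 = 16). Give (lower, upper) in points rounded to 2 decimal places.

(9.05, 25.35)

This is a matched-pairs design, so SE = s_d/√n = 11.5/√17 = 2.7892.
Margin = 2.921 × 2.7892 = 8.1473; the interval is 17.2 ± 8.1473 = (9.05, 25.35).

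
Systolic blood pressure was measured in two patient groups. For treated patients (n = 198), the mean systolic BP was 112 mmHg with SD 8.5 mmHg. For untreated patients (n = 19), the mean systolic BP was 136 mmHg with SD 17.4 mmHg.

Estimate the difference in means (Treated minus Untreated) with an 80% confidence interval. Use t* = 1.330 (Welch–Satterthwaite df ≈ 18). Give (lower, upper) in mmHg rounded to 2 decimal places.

(-29.37, -18.63)

SE₁ = s₁/√n₁ = 8.5/√198 = 0.6041; SE₂ = 17.4/√19 = 3.9918.
Independent samples, unequal variances: SE_diff = √(SE₁² + SE₂²) = √(0.36493681 + 15.93446724) = 4.0373.
t* = 1.330, so margin of error = 1.330 × 4.0373 = 5.3696.
Difference in means = 112 − 136 = -24.0000.
-24.0000 ± 5.3696 → (-29.37, -18.63).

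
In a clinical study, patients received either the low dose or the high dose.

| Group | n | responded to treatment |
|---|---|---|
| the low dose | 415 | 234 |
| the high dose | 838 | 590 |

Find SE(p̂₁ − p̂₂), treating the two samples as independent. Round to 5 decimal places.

p̂₁ = 234/415 = 0.5639 and p̂₂ = 590/838 = 0.7041.
SE₁ = √(p̂₁(1−p̂₁)/n₁) = √(0.5639·0.4361/415) = 0.02434; SE₂ = √(0.7041·0.2959/838) = 0.01577.
Independent samples: SE of the difference = √(SE₁² + SE₂²) = √(0.0005924356 + 0.0002486929) = 0.02900.

0.02900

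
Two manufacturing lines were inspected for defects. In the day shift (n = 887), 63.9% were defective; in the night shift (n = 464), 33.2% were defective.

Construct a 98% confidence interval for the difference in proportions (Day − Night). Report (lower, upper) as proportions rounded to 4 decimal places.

(0.2438, 0.3702)

Each SE is √(p̂(1−p̂)/n): √(0.6390·0.3610/887) = 0.01613 and √(0.3320·0.6680/464) = 0.02186.
SE(p̂₁ − p̂₂) = √(SE₁² + SE₂²) = √(0.0002601769 + 0.0004778596) = 0.02717, since the two samples are independent.
At 98% confidence z* = 2.326; margin = 2.326 × 0.02717 = 0.06320.
The difference is 0.6390 − 0.3320 = 0.3070, so the interval is 0.3070 ± 0.06320 = (0.2438, 0.3702).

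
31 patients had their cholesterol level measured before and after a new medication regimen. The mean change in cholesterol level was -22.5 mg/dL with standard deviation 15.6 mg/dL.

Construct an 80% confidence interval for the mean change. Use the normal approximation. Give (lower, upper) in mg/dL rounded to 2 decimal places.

This is a matched-pairs design, so SE = s_d/√n = 15.6/√31 = 2.8018.
Margin = 1.282 × 2.8018 = 3.5919; the interval is -22.5 ± 3.5919 = (-26.09, -18.91).

(-26.09, -18.91)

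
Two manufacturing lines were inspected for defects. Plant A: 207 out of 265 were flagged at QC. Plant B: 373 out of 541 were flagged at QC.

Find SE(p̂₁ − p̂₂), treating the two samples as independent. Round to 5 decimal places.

0.03226

First, p̂₁ = 207/265 = 0.7811; p̂₂ = 373/541 = 0.6895.
The two standard errors are √(0.7811×0.2189/265) = 0.02540 and √(0.6895×0.3105/541) = 0.01989.
Because the samples are independent, SE_diff = √(0.02540² + 0.01989²) = 0.03226.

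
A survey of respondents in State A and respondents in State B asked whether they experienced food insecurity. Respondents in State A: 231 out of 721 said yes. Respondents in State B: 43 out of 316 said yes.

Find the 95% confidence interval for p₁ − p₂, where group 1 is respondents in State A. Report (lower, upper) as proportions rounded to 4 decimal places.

(0.1334, 0.2352)

First, p̂₁ = 231/721 = 0.3204; p̂₂ = 43/316 = 0.1361.
The two standard errors are √(0.3204×0.6796/721) = 0.01738 and √(0.1361×0.8639/316) = 0.01929.
Because the samples are independent, SE_diff = √(0.01738² + 0.01929²) = 0.02596.
Using z* = 1.960 for 95%, ME = 1.960 × 0.02596 = 0.05088.
p̂₁ − p̂₂ = 0.1843; interval 0.1843 ± 0.05088 gives (0.1334, 0.2352).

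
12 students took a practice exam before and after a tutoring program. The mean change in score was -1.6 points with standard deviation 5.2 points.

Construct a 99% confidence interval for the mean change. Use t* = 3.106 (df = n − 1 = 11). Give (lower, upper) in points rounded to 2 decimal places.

Paired design: SE = s_d/√n = 5.2/√12 = 1.5011.
t* = 3.106; margin of error = 3.106 × 1.5011 = 4.6624.
-1.6 ± 4.6624 → (-6.26, 3.06).

(-6.26, 3.06)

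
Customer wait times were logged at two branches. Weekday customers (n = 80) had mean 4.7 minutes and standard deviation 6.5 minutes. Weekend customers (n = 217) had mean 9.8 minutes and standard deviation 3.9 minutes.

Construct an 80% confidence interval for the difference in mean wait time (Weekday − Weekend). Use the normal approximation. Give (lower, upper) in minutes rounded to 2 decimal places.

(-6.09, -4.11)

Per-group SEs: s₁/√n₁ = 6.5/√80 = 0.7267, s₂/√n₂ = 3.9/√217 = 0.2647.
Unpooled SE of the difference: √(0.52809289 + 0.07006609) = 0.7734.
Margin of error = z* · SE = 1.282 × 0.7734 = 0.9915.
x̄₁ − x̄₂ = 4.7 − 9.8 = -5.1000.
CI: -5.1000 ± 0.9915 = (-6.09, -4.11).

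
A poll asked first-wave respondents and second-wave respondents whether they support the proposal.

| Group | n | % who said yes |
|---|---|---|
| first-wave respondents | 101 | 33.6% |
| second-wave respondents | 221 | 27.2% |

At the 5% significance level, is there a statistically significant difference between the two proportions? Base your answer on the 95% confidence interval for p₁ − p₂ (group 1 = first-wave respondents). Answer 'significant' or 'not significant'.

SE₁ = √(p̂₁(1−p̂₁)/n₁) = √(0.3360·0.6640/101) = 0.04700; SE₂ = √(0.2720·0.7280/221) = 0.02993.
Independent samples: SE of the difference = √(SE₁² + SE₂²) = √(0.002209 + 0.0008958049) = 0.05572.
z* for 95% confidence is 1.960, so the margin of error is 1.960 × 0.05572 = 0.10921.
Point estimate p̂₁ − p̂₂ = 0.3360 − 0.2720 = 0.0640.
0.0640 ± 0.10921 → (-0.04521, 0.17321).
The interval (-0.04521, 0.17321) contains 0, so the difference is not significant.

not significant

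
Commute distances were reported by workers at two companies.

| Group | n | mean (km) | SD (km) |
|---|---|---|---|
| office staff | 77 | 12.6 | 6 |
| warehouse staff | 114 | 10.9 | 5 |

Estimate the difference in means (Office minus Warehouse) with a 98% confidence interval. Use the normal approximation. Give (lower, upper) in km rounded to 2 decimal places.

Per-group SEs: s₁/√n₁ = 6/√77 = 0.6838, s₂/√n₂ = 5/√114 = 0.4683.
Unpooled SE of the difference: √(0.46758244 + 0.21930489) = 0.8288.
Margin of error = z* · SE = 2.326 × 0.8288 = 1.9278.
x̄₁ − x̄₂ = 12.6 − 10.9 = 1.7000.
CI: 1.7000 ± 1.9278 = (-0.23, 3.63).

(-0.23, 3.63)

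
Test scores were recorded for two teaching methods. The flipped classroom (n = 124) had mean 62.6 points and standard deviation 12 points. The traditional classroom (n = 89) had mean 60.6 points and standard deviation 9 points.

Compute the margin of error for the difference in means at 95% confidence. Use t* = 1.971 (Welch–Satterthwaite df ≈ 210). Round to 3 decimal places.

2.837

SE₁ = s₁/√n₁ = 12/√124 = 1.0776; SE₂ = 9/√89 = 0.9540.
Independent samples, unequal variances: SE_diff = √(SE₁² + SE₂²) = √(1.16122176 + 0.910116) = 1.4392.
t* = 1.971, so margin of error = 1.971 × 1.4392 = 2.8367.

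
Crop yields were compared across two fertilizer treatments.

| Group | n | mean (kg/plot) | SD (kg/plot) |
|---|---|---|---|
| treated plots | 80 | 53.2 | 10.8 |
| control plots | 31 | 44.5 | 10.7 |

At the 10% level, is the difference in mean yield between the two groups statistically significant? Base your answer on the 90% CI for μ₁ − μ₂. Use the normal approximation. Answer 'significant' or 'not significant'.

significant

Standard errors of each mean: 10.8/√80 = 1.2075 and 10.7/√31 = 1.9218.
SE(x̄₁ − x̄₂) = √(1.2075² + 1.9218²) = 2.2697 for independent samples with unequal variances.
With z* = 1.645, the margin is 1.645 × 2.2697 = 3.7337.
x̄₁ − x̄₂ = 53.2 − 44.5 = 8.7000; the interval is 8.7000 ± 3.7337 = (4.9663, 12.4337).
The interval (4.9663, 12.4337) does not contain 0, so the difference is significant.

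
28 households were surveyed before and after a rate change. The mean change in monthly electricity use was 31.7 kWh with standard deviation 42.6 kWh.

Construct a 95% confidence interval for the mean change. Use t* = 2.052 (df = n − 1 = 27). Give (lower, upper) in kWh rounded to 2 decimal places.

(15.18, 48.22)

This is a matched-pairs design, so SE = s_d/√n = 42.6/√28 = 8.0506.
Margin = 2.052 × 8.0506 = 16.5198; the interval is 31.7 ± 16.5198 = (15.18, 48.22).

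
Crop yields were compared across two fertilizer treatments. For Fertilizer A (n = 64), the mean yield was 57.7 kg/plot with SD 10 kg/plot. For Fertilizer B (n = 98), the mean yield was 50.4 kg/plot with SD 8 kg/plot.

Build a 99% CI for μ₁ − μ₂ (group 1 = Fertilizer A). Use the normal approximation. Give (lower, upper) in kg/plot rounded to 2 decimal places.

(3.47, 11.13)

SE₁ = s₁/√n₁ = 10/√64 = 1.2500; SE₂ = 8/√98 = 0.8081.
Independent samples, unequal variances: SE_diff = √(SE₁² + SE₂²) = √(1.5625 + 0.65302561) = 1.4885.
z* = 2.576, so margin of error = 2.576 × 1.4885 = 3.8344.
Difference in means = 57.7 − 50.4 = 7.3000.
7.3000 ± 3.8344 → (3.47, 11.13).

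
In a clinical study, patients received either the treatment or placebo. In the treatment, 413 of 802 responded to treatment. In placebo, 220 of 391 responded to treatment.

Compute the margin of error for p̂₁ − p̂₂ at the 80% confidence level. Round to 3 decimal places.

0.039

First, p̂₁ = 413/802 = 0.5150; p̂₂ = 220/391 = 0.5627.
The two standard errors are √(0.5150×0.4850/802) = 0.01765 and √(0.5627×0.4373/391) = 0.02509.
Because the samples are independent, SE_diff = √(0.01765² + 0.02509²) = 0.03068.
Using z* = 1.282 for 80%, ME = 1.282 × 0.03068 = 0.03933.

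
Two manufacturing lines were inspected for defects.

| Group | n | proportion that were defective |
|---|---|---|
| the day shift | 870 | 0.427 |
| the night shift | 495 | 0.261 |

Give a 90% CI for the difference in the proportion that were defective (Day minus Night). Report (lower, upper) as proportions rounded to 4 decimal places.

(0.1234, 0.2086)

The two standard errors are √(0.4270×0.5730/870) = 0.01677 and √(0.2610×0.7390/495) = 0.01974.
Because the samples are independent, SE_diff = √(0.01677² + 0.01974²) = 0.02590.
Using z* = 1.645 for 90%, ME = 1.645 × 0.02590 = 0.04261.
p̂₁ − p̂₂ = 0.1660; interval 0.1660 ± 0.04261 gives (0.1234, 0.2086).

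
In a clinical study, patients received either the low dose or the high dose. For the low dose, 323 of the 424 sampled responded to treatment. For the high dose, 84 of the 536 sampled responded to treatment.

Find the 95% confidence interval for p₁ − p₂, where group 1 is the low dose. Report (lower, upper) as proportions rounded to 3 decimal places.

(0.554, 0.656)

First, p̂₁ = 323/424 = 0.7618; p̂₂ = 84/536 = 0.1567.
The two standard errors are √(0.7618×0.2382/424) = 0.02069 and √(0.1567×0.8433/536) = 0.01570.
Because the samples are independent, SE_diff = √(0.02069² + 0.01570²) = 0.02597.
Using z* = 1.960 for 95%, ME = 1.960 × 0.02597 = 0.05090.
p̂₁ − p̂₂ = 0.6051; interval 0.6051 ± 0.05090 gives (0.554, 0.656).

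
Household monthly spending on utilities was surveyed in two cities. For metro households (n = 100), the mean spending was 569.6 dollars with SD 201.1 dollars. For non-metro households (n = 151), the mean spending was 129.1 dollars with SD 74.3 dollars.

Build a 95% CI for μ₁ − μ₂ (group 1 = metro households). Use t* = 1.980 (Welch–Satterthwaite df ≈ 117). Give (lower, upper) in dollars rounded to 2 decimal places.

(398.92, 482.08)

SE₁ = s₁/√n₁ = 201.1/√100 = 20.1100; SE₂ = 74.3/√151 = 6.0464.
Independent samples, unequal variances: SE_diff = √(SE₁² + SE₂²) = √(404.4121 + 36.55895296) = 20.9993.
t* = 1.980, so margin of error = 1.980 × 20.9993 = 41.5786.
Difference in means = 569.6 − 129.1 = 440.5000.
440.5000 ± 41.5786 → (398.92, 482.08).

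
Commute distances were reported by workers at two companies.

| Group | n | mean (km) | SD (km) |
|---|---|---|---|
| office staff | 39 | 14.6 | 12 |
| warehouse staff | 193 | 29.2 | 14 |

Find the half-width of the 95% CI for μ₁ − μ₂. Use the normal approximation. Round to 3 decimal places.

4.253

Standard errors of each mean: 12/√39 = 1.9215 and 14/√193 = 1.0077.
SE(x̄₁ − x̄₂) = √(1.9215² + 1.0077²) = 2.1697 for independent samples with unequal variances.
With z* = 1.960, the margin is 1.960 × 2.1697 = 4.2526.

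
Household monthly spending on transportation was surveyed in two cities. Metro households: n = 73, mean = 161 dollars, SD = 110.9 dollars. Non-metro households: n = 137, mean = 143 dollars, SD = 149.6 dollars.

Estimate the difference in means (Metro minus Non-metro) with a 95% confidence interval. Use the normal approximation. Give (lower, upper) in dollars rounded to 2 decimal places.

(-17.70, 53.70)

Standard errors of each mean: 110.9/√73 = 12.9799 and 149.6/√137 = 12.7812.
SE(x̄₁ − x̄₂) = √(12.9799² + 12.7812²) = 18.2164 for independent samples with unequal variances.
With z* = 1.960, the margin is 1.960 × 18.2164 = 35.7041.
x̄₁ − x̄₂ = 161 − 143 = 18.0000; the interval is 18.0000 ± 35.7041 = (-17.70, 53.70).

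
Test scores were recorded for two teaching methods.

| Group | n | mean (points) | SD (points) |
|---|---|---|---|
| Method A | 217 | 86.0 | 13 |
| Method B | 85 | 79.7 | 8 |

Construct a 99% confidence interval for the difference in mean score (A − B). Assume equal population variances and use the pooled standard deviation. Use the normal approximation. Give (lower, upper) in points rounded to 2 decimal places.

(2.41, 10.19)

Pooled variance s_p² = [216·13² + 84·8²] / (217+85−2) = 139.6000, so s_p = 11.8152.
SE_diff = s_p·√(1/n₁ + 1/n₂) = 11.8152·√(1/217 + 1/85) = 1.5118.
z* = 2.576; margin = 2.576 × 1.5118 = 3.8944.
Difference = 86.0 − 79.7 = 6.3000.
6.3000 ± 3.8944 → (2.41, 10.19).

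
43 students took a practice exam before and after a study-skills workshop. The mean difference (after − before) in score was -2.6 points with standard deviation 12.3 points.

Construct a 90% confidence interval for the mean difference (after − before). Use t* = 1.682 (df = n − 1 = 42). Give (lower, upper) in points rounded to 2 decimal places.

This is a matched-pairs design, so SE = s_d/√n = 12.3/√43 = 1.8757.
Margin = 1.682 × 1.8757 = 3.1549; the interval is -2.6 ± 3.1549 = (-5.75, 0.55).

(-5.75, 0.55)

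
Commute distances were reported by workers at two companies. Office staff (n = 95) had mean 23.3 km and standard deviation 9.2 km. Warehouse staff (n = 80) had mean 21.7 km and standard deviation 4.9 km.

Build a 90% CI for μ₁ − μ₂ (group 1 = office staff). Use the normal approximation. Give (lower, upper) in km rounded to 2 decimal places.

Standard errors of each mean: 9.2/√95 = 0.9439 and 4.9/√80 = 0.5478.
SE(x̄₁ − x̄₂) = √(0.9439² + 0.5478²) = 1.0913 for independent samples with unequal variances.
With z* = 1.645, the margin is 1.645 × 1.0913 = 1.7952.
x̄₁ − x̄₂ = 23.3 − 21.7 = 1.6000; the interval is 1.6000 ± 1.7952 = (-0.20, 3.40).

(-0.20, 3.40)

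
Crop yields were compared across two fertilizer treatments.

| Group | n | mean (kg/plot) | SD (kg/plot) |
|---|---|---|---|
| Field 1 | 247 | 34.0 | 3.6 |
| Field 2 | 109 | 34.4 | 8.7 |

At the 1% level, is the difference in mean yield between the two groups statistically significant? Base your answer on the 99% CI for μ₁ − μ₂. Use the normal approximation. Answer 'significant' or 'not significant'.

Standard errors of each mean: 3.6/√247 = 0.2291 and 8.7/√109 = 0.8333.
SE(x̄₁ − x̄₂) = √(0.2291² + 0.8333²) = 0.8642 for independent samples with unequal variances.
With z* = 2.576, the margin is 2.576 × 0.8642 = 2.2262.
x̄₁ − x̄₂ = 34.0 − 34.4 = -0.4000; the interval is -0.4000 ± 2.2262 = (-2.6262, 1.8262).
The interval (-2.6262, 1.8262) contains 0, so the difference is not significant.

not significant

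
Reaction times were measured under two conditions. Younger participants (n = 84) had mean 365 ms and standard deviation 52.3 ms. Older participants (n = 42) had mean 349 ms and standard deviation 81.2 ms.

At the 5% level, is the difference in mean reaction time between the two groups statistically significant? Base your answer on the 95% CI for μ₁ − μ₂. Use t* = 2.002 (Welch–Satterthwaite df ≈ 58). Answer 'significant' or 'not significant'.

Standard errors of each mean: 52.3/√84 = 5.7064 and 81.2/√42 = 12.5294.
SE(x̄₁ − x̄₂) = √(5.7064² + 12.5294²) = 13.7677 for independent samples with unequal variances.
With t* = 2.002, the margin is 2.002 × 13.7677 = 27.5629.
x̄₁ − x̄₂ = 365 − 349 = 16.0000; the interval is 16.0000 ± 27.5629 = (-11.5629, 43.5629).
The interval (-11.5629, 43.5629) contains 0, so the difference is not significant.

not significant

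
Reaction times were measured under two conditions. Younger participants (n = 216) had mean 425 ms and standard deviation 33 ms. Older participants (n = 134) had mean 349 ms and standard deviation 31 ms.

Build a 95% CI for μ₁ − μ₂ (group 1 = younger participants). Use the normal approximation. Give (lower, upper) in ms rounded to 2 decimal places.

SE₁ = s₁/√n₁ = 33/√216 = 2.2454; SE₂ = 31/√134 = 2.6780.
Independent samples, unequal variances: SE_diff = √(SE₁² + SE₂²) = √(5.04182116 + 7.171684) = 3.4948.
z* = 1.960, so margin of error = 1.960 × 3.4948 = 6.8498.
Difference in means = 425 − 349 = 76.0000.
76.0000 ± 6.8498 → (69.15, 82.85).

(69.15, 82.85)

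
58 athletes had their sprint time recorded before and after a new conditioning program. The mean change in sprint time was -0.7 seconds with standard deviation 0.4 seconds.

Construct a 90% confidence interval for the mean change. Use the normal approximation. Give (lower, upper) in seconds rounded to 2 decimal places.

(-0.79, -0.61)

This is a matched-pairs design, so SE = s_d/√n = 0.4/√58 = 0.0525.
Margin = 1.645 × 0.0525 = 0.0864; the interval is -0.7 ± 0.0864 = (-0.79, -0.61).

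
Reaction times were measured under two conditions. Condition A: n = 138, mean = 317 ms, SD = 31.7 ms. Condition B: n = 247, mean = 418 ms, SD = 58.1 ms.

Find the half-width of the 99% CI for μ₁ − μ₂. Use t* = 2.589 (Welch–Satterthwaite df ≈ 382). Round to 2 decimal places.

SE₁ = s₁/√n₁ = 31.7/√138 = 2.6985; SE₂ = 58.1/√247 = 3.6968.
Independent samples, unequal variances: SE_diff = √(SE₁² + SE₂²) = √(7.28190225 + 13.66633024) = 4.5769.
t* = 2.589, so margin of error = 2.589 × 4.5769 = 11.8496.

11.85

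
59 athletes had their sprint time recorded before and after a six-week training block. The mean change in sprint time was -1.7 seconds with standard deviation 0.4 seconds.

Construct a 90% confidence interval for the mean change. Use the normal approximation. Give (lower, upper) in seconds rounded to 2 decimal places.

(-1.79, -1.61)

This is a matched-pairs design, so SE = s_d/√n = 0.4/√59 = 0.0521.
Margin = 1.645 × 0.0521 = 0.0857; the interval is -1.7 ± 0.0857 = (-1.79, -1.61).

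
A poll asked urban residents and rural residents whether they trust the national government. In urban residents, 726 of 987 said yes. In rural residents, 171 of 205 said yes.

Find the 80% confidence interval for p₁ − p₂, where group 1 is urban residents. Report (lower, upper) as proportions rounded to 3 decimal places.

(-0.136, -0.061)

p̂₁ = 726/987 = 0.7356 and p̂₂ = 171/205 = 0.8341.
SE₁ = √(p̂₁(1−p̂₁)/n₁) = √(0.7356·0.2644/987) = 0.01404; SE₂ = √(0.8341·0.1659/205) = 0.02598.
Independent samples: SE of the difference = √(SE₁² + SE₂²) = √(0.0001971216 + 0.0006749604) = 0.02953.
z* for 80% confidence is 1.282, so the margin of error is 1.282 × 0.02953 = 0.03786.
Point estimate p̂₁ − p̂₂ = 0.7356 − 0.8341 = -0.0985.
-0.0985 ± 0.03786 → (-0.136, -0.061).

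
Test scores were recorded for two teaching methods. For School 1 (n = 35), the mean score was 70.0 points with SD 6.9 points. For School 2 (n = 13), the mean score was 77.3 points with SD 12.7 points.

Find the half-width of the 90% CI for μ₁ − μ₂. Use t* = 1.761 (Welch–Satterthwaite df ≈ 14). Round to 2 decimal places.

SE₁ = s₁/√n₁ = 6.9/√35 = 1.1663; SE₂ = 12.7/√13 = 3.5223.
Independent samples, unequal variances: SE_diff = √(SE₁² + SE₂²) = √(1.36025569 + 12.40659729) = 3.7104.
t* = 1.761, so margin of error = 1.761 × 3.7104 = 6.5340.

6.53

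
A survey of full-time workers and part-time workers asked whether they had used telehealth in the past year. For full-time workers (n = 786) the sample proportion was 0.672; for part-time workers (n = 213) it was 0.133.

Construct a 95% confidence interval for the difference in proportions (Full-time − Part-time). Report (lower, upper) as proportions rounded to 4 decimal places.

SE₁ = √(p̂₁(1−p̂₁)/n₁) = √(0.6720·0.3280/786) = 0.01675; SE₂ = √(0.1330·0.8670/213) = 0.02327.
Independent samples: SE of the difference = √(SE₁² + SE₂²) = √(0.0002805625 + 0.0005414929) = 0.02867.
z* for 95% confidence is 1.960, so the margin of error is 1.960 × 0.02867 = 0.05619.
Point estimate p̂₁ − p̂₂ = 0.6720 − 0.1330 = 0.5390.
0.5390 ± 0.05619 → (0.4828, 0.5952).

(0.4828, 0.5952)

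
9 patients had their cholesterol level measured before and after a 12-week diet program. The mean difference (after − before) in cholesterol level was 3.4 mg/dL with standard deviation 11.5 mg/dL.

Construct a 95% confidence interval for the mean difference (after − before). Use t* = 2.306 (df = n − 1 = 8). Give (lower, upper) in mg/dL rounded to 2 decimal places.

This is a matched-pairs design, so SE = s_d/√n = 11.5/√9 = 3.8333.
Margin = 2.306 × 3.8333 = 8.8396; the interval is 3.4 ± 8.8396 = (-5.44, 12.24).

(-5.44, 12.24)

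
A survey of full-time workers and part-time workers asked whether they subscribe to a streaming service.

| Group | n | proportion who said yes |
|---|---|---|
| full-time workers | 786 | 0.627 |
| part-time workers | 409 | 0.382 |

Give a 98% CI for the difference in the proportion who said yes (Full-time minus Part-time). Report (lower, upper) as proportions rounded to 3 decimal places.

Each SE is √(p̂(1−p̂)/n): √(0.6270·0.3730/786) = 0.01725 and √(0.3820·0.6180/409) = 0.02403.
SE(p̂₁ − p̂₂) = √(SE₁² + SE₂²) = √(0.0002975625 + 0.0005774409) = 0.02958, since the two samples are independent.
At 98% confidence z* = 2.326; margin = 2.326 × 0.02958 = 0.06880.
The difference is 0.6270 − 0.3820 = 0.2450, so the interval is 0.2450 ± 0.06880 = (0.176, 0.314).

(0.176, 0.314)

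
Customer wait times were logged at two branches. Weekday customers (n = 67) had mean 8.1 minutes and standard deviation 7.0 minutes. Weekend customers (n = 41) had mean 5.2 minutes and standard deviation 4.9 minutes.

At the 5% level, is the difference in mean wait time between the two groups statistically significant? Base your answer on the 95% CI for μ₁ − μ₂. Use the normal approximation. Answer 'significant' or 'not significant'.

significant

SE₁ = s₁/√n₁ = 7.0/√67 = 0.8552; SE₂ = 4.9/√41 = 0.7653.
Independent samples, unequal variances: SE_diff = √(SE₁² + SE₂²) = √(0.73136704 + 0.58568409) = 1.1476.
z* = 1.960, so margin of error = 1.960 × 1.1476 = 2.2493.
Difference in means = 8.1 − 5.2 = 2.9000.
2.9000 ± 2.2493 → (0.6507, 5.1493).
The interval (0.6507, 5.1493) does not contain 0, so the difference is significant.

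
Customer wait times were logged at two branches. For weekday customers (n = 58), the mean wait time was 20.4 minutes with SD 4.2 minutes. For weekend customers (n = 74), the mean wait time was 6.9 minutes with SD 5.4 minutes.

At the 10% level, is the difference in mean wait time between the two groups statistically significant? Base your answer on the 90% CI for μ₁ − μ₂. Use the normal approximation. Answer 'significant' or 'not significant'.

Standard errors of each mean: 4.2/√58 = 0.5515 and 5.4/√74 = 0.6277.
SE(x̄₁ − x̄₂) = √(0.5515² + 0.6277²) = 0.8356 for independent samples with unequal variances.
With z* = 1.645, the margin is 1.645 × 0.8356 = 1.3746.
x̄₁ − x̄₂ = 20.4 − 6.9 = 13.5000; the interval is 13.5000 ± 1.3746 = (12.1254, 14.8746).
The interval (12.1254, 14.8746) does not contain 0, so the difference is significant.

significant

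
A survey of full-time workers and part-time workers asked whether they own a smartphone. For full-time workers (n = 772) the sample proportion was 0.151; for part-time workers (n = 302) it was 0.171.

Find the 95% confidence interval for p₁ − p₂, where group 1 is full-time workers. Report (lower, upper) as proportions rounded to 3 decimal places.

(-0.069, 0.029)

Each SE is √(p̂(1−p̂)/n): √(0.1510·0.8490/772) = 0.01289 and √(0.1710·0.8290/302) = 0.02167.
SE(p̂₁ − p̂₂) = √(SE₁² + SE₂²) = √(0.0001661521 + 0.0004695889) = 0.02521, since the two samples are independent.
At 95% confidence z* = 1.960; margin = 1.960 × 0.02521 = 0.04941.
The difference is 0.1510 − 0.1710 = -0.0200, so the interval is -0.0200 ± 0.04941 = (-0.069, 0.029).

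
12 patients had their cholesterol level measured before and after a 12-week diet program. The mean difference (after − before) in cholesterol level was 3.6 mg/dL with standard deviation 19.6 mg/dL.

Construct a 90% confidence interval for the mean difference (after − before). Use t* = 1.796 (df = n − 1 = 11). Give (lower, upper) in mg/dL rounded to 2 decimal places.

Paired design: SE = s_d/√n = 19.6/√12 = 5.6580.
t* = 1.796; margin of error = 1.796 × 5.6580 = 10.1618.
3.6 ± 10.1618 → (-6.56, 13.76).

(-6.56, 13.76)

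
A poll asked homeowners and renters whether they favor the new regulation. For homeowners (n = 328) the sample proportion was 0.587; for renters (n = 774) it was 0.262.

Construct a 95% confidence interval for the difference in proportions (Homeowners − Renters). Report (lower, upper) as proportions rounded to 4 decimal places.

(0.2634, 0.3866)

SE₁ = √(p̂₁(1−p̂₁)/n₁) = √(0.5870·0.4130/328) = 0.02719; SE₂ = √(0.2620·0.7380/774) = 0.01581.
Independent samples: SE of the difference = √(SE₁² + SE₂²) = √(0.0007392961 + 0.0002499561) = 0.03145.
z* for 95% confidence is 1.960, so the margin of error is 1.960 × 0.03145 = 0.06164.
Point estimate p̂₁ − p̂₂ = 0.5870 − 0.2620 = 0.3250.
0.3250 ± 0.06164 → (0.2634, 0.3866).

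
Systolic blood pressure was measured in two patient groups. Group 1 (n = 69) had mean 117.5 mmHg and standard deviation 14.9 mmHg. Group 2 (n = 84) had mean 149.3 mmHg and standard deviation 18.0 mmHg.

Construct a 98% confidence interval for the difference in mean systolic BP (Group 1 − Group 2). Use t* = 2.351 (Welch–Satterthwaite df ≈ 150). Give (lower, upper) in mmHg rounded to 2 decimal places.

Per-group SEs: s₁/√n₁ = 14.9/√69 = 1.7937, s₂/√n₂ = 18.0/√84 = 1.9640.
Unpooled SE of the difference: √(3.21735969 + 3.857296) = 2.6598.
Margin of error = t* · SE = 2.351 × 2.6598 = 6.2532.
x̄₁ − x̄₂ = 117.5 − 149.3 = -31.8000.
CI: -31.8000 ± 6.2532 = (-38.05, -25.55).

(-38.05, -25.55)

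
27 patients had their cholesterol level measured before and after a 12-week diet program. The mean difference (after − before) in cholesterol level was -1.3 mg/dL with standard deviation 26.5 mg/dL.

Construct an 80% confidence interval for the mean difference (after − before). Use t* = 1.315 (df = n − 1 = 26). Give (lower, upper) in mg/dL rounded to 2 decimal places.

Paired design: SE = s_d/√n = 26.5/√27 = 5.0999.
t* = 1.315; margin of error = 1.315 × 5.0999 = 6.7064.
-1.3 ± 6.7064 → (-8.01, 5.41).

(-8.01, 5.41)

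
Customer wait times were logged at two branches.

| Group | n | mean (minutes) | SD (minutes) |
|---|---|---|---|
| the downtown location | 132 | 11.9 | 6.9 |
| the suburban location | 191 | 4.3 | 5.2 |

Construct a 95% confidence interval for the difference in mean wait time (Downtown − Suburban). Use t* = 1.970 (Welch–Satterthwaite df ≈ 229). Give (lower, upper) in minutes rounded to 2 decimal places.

Standard errors of each mean: 6.9/√132 = 0.6006 and 5.2/√191 = 0.3763.
SE(x̄₁ − x̄₂) = √(0.6006² + 0.3763²) = 0.7087 for independent samples with unequal variances.
With t* = 1.970, the margin is 1.970 × 0.7087 = 1.3961.
x̄₁ − x̄₂ = 11.9 − 4.3 = 7.6000; the interval is 7.6000 ± 1.3961 = (6.20, 9.00).

(6.20, 9.00)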